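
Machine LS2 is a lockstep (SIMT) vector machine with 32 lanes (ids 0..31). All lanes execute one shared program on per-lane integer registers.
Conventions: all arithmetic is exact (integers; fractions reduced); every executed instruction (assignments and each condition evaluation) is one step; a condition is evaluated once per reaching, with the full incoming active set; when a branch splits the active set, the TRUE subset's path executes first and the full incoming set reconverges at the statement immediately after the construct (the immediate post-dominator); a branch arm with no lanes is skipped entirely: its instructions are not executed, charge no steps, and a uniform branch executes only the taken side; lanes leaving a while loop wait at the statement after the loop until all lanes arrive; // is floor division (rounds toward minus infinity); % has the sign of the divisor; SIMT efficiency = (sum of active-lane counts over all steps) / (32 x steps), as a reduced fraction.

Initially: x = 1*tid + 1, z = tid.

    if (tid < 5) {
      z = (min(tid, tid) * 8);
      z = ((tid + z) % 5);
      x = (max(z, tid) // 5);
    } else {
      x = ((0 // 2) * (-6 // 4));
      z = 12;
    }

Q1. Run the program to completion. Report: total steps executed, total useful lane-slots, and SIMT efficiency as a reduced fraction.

Answer: 6 steps, 101 useful, 101/192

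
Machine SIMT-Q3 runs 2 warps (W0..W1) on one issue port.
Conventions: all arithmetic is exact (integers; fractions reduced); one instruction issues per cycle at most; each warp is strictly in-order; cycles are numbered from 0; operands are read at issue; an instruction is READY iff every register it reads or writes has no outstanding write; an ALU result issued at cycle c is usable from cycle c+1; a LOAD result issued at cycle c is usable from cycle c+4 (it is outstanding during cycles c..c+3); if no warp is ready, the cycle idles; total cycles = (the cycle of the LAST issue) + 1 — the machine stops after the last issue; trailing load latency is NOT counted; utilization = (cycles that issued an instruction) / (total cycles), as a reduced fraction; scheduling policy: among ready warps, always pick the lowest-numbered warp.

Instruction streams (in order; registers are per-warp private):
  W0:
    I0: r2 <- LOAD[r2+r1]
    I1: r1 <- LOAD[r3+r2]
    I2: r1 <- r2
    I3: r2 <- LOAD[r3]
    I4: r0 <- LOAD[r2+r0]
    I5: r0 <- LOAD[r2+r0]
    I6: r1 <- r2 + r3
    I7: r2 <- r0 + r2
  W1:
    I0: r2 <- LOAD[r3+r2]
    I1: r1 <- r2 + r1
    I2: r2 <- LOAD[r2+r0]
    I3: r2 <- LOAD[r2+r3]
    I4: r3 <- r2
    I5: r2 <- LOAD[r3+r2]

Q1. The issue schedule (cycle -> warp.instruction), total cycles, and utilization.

cycle 0: W0.I0
cycle 1: W1.I0
cycle 2: idle
cycle 3: idle
cycle 4: W0.I1
cycle 5: W1.I1
cycle 6: W1.I2
cycle 7: idle
cycle 8: W0.I2
cycle 9: W0.I3
cycle 10: W1.I3
cycle 11: idle
cycle 12: idle
cycle 13: W0.I4
cycle 14: W1.I4
cycle 15: W1.I5
cycle 16: idle
cycle 17: W0.I5
cycle 18: W0.I6
cycle 19: idle
cycle 20: idle
cycle 21: W0.I7

Answer: 22 cycles, utilization 7/11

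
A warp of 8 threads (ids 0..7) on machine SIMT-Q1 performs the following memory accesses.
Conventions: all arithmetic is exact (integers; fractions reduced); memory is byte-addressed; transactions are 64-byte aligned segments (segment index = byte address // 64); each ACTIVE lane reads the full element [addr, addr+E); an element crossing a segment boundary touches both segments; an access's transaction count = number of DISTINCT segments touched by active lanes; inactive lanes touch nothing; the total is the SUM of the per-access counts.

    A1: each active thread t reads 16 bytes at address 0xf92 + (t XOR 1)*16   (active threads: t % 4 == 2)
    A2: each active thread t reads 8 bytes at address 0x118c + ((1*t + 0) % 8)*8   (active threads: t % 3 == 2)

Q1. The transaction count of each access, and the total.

A1: 2 transactions
A2: 1 transaction

Answer: 2,1; total 3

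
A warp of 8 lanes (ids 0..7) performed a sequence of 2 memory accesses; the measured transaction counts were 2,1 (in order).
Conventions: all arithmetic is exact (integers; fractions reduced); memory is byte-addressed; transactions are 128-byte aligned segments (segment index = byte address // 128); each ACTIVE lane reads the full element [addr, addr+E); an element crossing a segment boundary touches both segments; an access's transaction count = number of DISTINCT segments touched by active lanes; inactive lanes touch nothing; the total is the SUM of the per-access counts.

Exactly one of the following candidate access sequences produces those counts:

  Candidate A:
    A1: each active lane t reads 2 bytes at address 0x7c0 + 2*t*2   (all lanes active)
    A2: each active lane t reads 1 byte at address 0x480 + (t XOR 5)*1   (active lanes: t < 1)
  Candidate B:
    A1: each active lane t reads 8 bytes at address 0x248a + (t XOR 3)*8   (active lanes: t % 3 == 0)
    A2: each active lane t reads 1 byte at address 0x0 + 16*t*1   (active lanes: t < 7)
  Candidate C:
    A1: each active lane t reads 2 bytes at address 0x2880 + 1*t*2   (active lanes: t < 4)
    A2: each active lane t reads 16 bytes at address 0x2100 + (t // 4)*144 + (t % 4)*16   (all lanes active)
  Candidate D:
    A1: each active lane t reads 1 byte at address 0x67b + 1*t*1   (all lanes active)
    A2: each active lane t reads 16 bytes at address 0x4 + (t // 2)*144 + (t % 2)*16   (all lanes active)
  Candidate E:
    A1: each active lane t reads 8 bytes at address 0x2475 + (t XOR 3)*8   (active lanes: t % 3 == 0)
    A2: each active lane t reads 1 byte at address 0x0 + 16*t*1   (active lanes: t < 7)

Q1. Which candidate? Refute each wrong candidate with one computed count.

A: A1 gives 1 transaction, not 2
B: A1 gives 1 transaction, not 2
C: A1 gives 1 transaction, not 2
D: A2 gives 4 transactions, not 1
E: all counts match (2,1)

Answer: E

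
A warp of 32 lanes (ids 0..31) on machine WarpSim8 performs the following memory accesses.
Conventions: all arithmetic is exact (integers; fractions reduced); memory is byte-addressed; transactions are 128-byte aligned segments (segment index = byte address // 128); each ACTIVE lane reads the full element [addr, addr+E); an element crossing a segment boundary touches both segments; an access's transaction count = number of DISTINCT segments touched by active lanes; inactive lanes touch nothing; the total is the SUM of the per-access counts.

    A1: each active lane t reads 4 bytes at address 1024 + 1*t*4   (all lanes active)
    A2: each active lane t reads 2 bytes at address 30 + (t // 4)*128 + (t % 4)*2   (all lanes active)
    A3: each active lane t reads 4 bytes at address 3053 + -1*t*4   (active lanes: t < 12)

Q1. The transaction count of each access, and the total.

A1: 1 transaction
A2: 8 transactions
A3: 1 transaction

Answer: 1,8,1; total 10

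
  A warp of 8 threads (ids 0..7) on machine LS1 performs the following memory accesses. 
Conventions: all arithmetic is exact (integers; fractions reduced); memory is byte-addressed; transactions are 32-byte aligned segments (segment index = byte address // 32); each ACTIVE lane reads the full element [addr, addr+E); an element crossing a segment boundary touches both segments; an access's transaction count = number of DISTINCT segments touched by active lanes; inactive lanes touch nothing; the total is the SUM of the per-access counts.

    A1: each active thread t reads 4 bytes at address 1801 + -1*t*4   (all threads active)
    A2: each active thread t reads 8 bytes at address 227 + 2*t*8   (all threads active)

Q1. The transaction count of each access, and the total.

A1: 2 transactions
A2: 4 transactions

Answer: 2,4; total 6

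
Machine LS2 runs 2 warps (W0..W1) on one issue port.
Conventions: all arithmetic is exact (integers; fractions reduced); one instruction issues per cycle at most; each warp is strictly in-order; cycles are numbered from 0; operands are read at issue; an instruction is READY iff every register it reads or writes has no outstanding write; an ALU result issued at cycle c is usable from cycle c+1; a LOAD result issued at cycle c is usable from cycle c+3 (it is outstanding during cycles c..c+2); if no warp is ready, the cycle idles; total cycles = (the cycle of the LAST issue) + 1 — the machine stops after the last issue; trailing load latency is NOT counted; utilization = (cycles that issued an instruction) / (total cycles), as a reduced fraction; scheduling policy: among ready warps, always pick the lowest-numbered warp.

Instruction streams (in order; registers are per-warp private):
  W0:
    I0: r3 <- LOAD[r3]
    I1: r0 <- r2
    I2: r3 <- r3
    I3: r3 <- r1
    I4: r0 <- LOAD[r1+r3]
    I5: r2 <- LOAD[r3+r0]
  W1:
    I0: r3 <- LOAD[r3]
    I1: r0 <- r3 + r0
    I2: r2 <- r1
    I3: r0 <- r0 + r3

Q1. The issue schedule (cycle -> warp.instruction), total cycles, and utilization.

cycle 0: W0.I0
cycle 1: W0.I1
cycle 2: W1.I0
cycle 3: W0.I2
cycle 4: W0.I3
cycle 5: W0.I4
cycle 6: W1.I1
cycle 7: W1.I2
cycle 8: W0.I5
cycle 9: W1.I3

Answer: 10 cycles, utilization 1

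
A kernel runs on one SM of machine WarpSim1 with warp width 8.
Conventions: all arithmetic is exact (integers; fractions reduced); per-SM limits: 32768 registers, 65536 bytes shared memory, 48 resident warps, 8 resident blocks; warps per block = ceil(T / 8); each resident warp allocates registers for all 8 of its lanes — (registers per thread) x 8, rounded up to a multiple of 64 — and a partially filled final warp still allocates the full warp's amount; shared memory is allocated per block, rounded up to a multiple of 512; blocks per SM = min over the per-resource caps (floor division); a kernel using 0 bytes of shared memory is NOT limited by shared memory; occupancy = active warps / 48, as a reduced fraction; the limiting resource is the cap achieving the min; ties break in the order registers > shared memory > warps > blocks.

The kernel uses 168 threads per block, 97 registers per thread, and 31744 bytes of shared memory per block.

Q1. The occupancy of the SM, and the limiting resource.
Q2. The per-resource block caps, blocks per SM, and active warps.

Answer: occupancy 7/16, limited by registers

registers: 1 block
shared memory: 2 blocks
warps: 2 blocks
blocks: 8 blocks

Answer: 1 block, 21 active warps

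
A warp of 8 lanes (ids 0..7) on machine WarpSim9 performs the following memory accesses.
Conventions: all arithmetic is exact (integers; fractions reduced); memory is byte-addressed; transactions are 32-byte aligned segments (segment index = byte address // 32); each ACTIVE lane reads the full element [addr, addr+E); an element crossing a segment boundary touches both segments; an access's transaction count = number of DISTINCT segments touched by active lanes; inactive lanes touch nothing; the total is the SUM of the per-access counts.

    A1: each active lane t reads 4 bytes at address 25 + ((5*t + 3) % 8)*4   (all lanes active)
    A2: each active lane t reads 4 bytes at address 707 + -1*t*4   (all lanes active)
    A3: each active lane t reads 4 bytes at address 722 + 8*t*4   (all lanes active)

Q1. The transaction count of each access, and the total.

A1: 2 transactions
A2: 2 transactions
A3: 8 transactions

Answer: 2,2,8; total 12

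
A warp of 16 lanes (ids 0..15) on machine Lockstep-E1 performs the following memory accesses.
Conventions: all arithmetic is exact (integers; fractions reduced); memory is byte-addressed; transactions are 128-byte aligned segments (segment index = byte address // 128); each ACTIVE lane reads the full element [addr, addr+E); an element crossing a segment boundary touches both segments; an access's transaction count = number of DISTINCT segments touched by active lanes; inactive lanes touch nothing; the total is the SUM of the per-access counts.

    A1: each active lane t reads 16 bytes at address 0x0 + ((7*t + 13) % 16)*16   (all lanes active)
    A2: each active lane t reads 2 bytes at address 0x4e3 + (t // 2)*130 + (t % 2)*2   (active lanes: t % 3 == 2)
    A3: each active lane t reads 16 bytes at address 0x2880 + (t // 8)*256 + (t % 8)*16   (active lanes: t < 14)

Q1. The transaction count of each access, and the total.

A1: 2 transactions
A2: 5 transactions
A3: 2 transactions

Answer: 2,5,2; total 9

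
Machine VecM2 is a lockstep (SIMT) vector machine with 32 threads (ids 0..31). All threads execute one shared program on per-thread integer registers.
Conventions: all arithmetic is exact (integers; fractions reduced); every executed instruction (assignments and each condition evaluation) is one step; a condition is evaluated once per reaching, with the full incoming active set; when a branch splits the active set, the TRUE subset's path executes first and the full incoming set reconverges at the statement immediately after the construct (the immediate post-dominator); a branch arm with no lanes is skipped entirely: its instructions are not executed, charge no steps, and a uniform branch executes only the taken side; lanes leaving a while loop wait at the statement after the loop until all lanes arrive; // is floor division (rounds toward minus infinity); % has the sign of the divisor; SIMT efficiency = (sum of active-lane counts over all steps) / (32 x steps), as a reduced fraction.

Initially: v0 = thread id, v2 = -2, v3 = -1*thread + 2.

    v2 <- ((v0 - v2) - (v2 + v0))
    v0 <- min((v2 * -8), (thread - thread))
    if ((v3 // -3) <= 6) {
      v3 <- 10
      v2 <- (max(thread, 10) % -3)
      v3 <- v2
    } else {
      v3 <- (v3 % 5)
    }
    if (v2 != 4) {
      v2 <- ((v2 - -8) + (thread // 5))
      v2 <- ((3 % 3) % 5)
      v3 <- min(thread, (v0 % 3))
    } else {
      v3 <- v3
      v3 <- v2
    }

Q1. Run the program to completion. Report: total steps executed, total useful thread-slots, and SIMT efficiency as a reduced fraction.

Answer: 13 steps, 293 useful, 293/416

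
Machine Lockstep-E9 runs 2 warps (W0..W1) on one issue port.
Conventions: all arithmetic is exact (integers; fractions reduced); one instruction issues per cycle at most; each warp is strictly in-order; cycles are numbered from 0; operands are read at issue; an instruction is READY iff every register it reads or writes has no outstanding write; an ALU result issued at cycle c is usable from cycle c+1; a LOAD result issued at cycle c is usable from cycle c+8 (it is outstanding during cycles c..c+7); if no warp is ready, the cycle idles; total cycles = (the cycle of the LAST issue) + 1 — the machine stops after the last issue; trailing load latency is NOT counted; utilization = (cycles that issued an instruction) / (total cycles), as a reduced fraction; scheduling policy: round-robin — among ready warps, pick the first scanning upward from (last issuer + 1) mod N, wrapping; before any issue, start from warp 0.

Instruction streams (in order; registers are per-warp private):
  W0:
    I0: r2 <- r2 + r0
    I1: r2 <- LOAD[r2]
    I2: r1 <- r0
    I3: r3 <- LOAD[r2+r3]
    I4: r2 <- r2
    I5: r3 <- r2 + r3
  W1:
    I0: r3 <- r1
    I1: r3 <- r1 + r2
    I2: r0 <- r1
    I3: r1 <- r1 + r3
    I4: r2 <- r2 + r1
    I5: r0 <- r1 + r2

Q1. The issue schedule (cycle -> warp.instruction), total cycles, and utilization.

cycle 0: W0.I0
cycle 1: W1.I0
cycle 2: W0.I1
cycle 3: W1.I1
cycle 4: W0.I2
cycle 5: W1.I2
cycle 6: W1.I3
cycle 7: W1.I4
cycle 8: W1.I5
cycle 9: idle
cycle 10: W0.I3
cycle 11: W0.I4
cycle 12: idle
cycle 13: idle
cycle 14: idle
cycle 15: idle
cycle 16: idle
cycle 17: idle
cycle 18: W0.I5

Answer: 19 cycles, utilization 12/19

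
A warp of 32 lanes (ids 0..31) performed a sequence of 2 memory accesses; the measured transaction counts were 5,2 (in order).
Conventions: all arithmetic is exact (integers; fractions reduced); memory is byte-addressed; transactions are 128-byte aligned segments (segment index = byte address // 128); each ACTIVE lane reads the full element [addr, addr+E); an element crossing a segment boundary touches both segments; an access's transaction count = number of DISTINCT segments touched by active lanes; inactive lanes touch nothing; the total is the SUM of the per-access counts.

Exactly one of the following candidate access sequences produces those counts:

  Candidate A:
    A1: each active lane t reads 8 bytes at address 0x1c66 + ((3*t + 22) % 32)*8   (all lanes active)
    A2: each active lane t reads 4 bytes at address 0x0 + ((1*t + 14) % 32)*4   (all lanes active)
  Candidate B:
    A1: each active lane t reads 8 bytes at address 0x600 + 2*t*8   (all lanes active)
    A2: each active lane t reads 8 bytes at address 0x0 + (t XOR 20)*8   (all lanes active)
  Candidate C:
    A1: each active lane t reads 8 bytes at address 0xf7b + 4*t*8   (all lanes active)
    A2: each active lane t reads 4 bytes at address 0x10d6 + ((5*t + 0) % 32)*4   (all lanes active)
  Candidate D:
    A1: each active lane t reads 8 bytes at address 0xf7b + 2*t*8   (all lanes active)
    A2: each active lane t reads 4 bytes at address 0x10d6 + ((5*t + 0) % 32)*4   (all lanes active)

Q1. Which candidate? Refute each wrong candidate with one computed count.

A: A1 gives 3 transactions, not 5
B: A1 gives 4 transactions, not 5
C: A1 gives 9 transactions, not 5
D: all counts match (5,2)

Answer: D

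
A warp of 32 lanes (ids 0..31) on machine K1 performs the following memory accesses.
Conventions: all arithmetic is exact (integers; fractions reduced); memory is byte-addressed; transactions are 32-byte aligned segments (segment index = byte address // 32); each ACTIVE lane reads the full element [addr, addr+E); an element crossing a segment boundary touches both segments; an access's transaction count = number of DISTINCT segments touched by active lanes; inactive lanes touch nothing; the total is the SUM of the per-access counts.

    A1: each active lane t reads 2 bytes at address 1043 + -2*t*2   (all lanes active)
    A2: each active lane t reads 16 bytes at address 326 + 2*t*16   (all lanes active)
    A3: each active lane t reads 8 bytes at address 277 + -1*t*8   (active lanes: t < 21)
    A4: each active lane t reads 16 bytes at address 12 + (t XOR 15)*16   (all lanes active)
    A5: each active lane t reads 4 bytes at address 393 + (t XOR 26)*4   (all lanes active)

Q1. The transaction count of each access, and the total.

A1: 5 transactions
A2: 32 transactions
A3: 6 transactions
A4: 17 transactions
A5: 5 transactions

Answer: 5,32,6,17,5; total 65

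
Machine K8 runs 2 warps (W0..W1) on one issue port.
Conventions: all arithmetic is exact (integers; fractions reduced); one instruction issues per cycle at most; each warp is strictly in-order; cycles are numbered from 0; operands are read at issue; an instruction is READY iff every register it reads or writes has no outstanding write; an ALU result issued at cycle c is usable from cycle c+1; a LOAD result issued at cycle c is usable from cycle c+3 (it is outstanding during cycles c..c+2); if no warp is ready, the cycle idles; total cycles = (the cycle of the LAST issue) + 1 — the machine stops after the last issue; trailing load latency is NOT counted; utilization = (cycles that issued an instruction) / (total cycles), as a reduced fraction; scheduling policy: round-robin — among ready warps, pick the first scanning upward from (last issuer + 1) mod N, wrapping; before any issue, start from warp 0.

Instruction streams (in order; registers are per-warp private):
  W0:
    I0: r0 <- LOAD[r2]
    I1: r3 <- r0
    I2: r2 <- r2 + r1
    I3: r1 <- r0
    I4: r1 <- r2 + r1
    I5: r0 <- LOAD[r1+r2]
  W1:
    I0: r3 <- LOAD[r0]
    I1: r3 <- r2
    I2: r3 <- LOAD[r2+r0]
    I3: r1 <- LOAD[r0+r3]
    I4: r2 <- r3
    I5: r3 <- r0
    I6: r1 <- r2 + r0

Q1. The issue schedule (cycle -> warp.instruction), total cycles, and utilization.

cycle 0: W0.I0
cycle 1: W1.I0
cycle 2: idle
cycle 3: W0.I1
cycle 4: W1.I1
cycle 5: W0.I2
cycle 6: W1.I2
cycle 7: W0.I3
cycle 8: W0.I4
cycle 9: W1.I3
cycle 10: W0.I5
cycle 11: W1.I4
cycle 12: W1.I5
cycle 13: W1.I6

Answer: 14 cycles, utilization 13/14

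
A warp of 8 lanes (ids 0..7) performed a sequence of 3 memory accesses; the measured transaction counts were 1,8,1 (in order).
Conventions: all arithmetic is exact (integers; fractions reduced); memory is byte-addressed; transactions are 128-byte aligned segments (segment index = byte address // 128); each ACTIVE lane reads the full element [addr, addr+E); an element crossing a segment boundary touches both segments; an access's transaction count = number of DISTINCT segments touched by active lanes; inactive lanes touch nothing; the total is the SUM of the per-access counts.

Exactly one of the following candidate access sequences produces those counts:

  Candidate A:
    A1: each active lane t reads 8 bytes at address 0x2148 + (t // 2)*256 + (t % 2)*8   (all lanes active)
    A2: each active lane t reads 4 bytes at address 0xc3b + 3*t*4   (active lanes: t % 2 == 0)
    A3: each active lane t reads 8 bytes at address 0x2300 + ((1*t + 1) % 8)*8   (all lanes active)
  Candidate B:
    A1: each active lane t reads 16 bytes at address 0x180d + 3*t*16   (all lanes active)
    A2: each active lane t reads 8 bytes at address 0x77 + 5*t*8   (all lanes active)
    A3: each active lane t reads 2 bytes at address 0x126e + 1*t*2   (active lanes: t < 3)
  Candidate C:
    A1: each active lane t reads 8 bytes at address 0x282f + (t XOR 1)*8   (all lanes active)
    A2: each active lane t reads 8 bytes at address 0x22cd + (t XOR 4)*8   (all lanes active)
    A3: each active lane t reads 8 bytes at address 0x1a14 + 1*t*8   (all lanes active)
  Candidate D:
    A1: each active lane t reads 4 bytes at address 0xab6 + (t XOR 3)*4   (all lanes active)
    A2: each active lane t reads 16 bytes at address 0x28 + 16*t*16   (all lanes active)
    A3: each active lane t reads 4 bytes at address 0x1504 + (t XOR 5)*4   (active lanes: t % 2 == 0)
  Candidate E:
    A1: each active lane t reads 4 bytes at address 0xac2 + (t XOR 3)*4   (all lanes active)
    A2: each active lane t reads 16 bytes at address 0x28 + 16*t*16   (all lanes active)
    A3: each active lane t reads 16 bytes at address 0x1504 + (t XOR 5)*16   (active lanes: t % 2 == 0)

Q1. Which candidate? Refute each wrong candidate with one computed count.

A: A1 gives 4 transactions, not 1
B: A1 gives 3 transactions, not 1
C: A2 gives 2 transactions, not 8
E: A3 gives 2 transactions, not 1
D: all counts match (1,8,1)

Answer: D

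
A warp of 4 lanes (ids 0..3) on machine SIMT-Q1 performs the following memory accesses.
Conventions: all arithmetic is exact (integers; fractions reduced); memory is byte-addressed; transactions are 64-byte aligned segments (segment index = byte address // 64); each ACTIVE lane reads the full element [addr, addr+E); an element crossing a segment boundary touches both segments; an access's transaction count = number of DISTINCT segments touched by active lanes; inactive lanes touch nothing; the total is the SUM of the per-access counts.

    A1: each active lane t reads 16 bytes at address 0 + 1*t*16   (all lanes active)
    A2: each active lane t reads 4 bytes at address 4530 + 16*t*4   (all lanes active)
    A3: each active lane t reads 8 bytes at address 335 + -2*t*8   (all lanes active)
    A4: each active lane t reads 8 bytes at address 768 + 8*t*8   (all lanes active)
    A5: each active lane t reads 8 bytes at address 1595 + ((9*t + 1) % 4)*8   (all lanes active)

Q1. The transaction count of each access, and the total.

A1: 1 transaction
A2: 4 transactions
A3: 2 transactions
A4: 4 transactions
A5: 2 transactions

Answer: 1,4,2,4,2; total 13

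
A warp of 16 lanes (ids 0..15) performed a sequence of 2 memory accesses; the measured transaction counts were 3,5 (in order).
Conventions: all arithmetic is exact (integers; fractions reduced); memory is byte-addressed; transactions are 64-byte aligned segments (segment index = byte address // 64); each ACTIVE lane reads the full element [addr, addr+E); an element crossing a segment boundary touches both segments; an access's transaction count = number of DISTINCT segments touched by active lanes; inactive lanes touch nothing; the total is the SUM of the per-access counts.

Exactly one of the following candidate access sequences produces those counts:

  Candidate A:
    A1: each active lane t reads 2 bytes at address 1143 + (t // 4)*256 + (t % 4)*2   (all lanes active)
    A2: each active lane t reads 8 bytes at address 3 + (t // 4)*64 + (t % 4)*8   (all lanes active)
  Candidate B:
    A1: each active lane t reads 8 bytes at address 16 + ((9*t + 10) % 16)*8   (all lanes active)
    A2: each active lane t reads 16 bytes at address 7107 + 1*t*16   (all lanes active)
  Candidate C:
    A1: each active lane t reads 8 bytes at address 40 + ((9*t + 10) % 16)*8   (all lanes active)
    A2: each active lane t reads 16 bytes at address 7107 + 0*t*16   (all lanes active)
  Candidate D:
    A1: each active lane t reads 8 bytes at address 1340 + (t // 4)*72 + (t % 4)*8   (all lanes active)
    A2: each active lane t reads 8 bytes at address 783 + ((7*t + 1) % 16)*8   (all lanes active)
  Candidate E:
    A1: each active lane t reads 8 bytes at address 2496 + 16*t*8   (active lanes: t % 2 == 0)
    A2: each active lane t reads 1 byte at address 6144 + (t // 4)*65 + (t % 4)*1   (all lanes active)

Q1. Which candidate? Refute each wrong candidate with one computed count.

A: A1 gives 4 transactions, not 3
C: A2 gives 1 transaction, not 5
D: A1 gives 5 transactions, not 3
E: A1 gives 8 transactions, not 3
B: all counts match (3,5)

Answer: B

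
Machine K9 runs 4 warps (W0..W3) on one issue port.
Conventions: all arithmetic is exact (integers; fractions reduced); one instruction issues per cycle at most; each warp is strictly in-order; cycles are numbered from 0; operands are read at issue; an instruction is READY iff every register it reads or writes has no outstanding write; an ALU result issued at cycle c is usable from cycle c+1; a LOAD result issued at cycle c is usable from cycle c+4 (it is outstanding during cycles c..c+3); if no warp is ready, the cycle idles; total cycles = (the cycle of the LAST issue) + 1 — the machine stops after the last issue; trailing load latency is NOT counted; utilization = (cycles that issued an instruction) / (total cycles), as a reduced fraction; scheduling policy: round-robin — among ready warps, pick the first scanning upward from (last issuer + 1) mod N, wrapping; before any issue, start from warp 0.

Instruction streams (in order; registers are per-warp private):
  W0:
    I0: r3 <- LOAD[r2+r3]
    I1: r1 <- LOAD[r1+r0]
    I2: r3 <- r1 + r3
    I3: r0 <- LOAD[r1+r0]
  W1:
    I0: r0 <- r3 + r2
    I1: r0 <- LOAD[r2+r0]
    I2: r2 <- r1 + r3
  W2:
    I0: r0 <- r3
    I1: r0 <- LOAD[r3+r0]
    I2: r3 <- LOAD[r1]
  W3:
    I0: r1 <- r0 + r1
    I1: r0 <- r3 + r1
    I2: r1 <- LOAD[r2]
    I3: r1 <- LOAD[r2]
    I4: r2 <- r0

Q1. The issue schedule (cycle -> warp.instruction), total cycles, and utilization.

cycle 0: W0.I0
cycle 1: W1.I0
cycle 2: W2.I0
cycle 3: W3.I0
cycle 4: W0.I1
cycle 5: W1.I1
cycle 6: W2.I1
cycle 7: W3.I1
cycle 8: W0.I2
cycle 9: W1.I2
cycle 10: W2.I2
cycle 11: W3.I2
cycle 12: W0.I3
cycle 13: idle
cycle 14: idle
cycle 15: W3.I3
cycle 16: W3.I4

Answer: 17 cycles, utilization 15/17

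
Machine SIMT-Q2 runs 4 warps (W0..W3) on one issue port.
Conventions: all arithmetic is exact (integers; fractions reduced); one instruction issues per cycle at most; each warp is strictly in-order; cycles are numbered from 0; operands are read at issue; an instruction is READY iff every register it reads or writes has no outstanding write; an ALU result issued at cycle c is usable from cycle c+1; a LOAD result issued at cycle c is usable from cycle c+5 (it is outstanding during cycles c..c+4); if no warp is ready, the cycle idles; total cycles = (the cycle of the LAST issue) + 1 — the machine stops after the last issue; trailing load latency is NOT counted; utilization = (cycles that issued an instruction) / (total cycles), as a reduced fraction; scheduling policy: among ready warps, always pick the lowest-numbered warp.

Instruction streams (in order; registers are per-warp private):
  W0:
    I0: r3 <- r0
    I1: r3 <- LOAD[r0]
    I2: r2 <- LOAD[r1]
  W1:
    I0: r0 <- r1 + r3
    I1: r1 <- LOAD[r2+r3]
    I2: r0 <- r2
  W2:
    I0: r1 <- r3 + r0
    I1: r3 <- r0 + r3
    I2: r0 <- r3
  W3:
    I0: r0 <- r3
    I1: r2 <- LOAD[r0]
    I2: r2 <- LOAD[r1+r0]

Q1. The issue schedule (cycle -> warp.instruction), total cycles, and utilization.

cycle 0: W0.I0
cycle 1: W0.I1
cycle 2: W0.I2
cycle 3: W1.I0
cycle 4: W1.I1
cycle 5: W1.I2
cycle 6: W2.I0
cycle 7: W2.I1
cycle 8: W2.I2
cycle 9: W3.I0
cycle 10: W3.I1
cycle 11: idle
cycle 12: idle
cycle 13: idle
cycle 14: idle
cycle 15: W3.I2

Answer: 16 cycles, utilization 3/4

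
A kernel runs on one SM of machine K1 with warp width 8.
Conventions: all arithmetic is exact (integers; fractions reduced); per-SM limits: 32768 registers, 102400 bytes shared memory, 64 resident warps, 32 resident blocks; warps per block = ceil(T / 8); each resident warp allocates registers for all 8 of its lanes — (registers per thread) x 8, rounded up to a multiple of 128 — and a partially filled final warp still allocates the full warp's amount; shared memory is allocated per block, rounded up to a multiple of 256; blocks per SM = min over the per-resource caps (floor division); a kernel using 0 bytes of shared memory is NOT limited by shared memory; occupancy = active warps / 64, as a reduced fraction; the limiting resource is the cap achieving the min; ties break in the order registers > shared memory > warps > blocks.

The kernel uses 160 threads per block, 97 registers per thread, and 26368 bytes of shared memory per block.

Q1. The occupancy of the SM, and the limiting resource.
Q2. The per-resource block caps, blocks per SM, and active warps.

Answer: occupancy 5/16, limited by registers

registers: 1 block
shared memory: 3 blocks
warps: 3 blocks
blocks: 32 blocks

Answer: 1 block, 20 active warps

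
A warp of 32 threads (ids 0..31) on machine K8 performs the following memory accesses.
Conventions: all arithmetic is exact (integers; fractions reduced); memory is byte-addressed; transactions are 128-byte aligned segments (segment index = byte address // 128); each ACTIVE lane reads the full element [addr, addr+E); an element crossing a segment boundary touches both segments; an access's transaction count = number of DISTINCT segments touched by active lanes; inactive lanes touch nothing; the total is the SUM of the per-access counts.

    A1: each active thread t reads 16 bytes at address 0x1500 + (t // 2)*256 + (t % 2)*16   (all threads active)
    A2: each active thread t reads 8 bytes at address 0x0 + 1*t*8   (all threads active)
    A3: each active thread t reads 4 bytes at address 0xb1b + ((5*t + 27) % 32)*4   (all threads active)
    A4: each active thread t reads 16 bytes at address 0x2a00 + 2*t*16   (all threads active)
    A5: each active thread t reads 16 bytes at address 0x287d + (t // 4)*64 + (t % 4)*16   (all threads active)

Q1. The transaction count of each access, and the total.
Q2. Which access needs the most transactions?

A1: 16 transactions
A2: 2 transactions
A3: 2 transactions
A4: 8 transactions
A5: 5 transactions

Answer: 16,2,2,8,5; total 33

Answer: A1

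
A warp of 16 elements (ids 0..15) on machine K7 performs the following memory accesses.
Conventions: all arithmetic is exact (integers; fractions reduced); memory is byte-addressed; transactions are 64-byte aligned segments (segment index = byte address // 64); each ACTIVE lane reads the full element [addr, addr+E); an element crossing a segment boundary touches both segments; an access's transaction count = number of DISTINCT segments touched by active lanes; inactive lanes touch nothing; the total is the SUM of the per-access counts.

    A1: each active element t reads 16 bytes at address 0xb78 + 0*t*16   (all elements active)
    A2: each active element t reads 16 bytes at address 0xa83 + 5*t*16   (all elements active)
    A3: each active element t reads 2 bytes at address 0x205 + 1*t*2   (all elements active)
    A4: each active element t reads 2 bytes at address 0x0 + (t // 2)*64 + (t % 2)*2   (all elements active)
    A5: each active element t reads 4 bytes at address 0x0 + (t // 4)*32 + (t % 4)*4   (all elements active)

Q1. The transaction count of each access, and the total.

A1: 2 transactions
A2: 20 transactions
A3: 1 transaction
A4: 8 transactions
A5: 2 transactions

Answer: 2,20,1,8,2; total 33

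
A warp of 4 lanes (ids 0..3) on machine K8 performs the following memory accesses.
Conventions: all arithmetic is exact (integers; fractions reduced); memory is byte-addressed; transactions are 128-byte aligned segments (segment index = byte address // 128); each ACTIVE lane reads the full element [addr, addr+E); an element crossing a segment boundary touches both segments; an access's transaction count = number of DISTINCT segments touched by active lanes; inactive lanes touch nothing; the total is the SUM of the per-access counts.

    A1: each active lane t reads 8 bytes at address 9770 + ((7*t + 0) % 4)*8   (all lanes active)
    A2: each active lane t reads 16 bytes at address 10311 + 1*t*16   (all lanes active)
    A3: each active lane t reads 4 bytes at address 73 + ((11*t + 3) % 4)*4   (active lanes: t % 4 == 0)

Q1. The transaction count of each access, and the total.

A1: 1 transaction
A2: 2 transactions
A3: 1 transaction

Answer: 1,2,1; total 4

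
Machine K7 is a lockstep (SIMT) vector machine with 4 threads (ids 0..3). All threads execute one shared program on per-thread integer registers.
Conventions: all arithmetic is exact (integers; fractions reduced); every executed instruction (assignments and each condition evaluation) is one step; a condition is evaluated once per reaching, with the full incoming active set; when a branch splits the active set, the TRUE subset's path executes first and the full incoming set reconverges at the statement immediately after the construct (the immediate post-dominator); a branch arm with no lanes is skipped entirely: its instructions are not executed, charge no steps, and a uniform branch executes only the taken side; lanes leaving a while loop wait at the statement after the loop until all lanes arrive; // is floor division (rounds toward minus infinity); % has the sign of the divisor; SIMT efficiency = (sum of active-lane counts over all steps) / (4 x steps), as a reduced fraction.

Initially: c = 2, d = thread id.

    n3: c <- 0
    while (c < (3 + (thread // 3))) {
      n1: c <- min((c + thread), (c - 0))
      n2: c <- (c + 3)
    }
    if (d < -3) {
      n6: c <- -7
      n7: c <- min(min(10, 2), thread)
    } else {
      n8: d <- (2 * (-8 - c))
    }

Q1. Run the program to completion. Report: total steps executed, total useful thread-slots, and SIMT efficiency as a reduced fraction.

Answer: 10 steps, 31 useful, 31/40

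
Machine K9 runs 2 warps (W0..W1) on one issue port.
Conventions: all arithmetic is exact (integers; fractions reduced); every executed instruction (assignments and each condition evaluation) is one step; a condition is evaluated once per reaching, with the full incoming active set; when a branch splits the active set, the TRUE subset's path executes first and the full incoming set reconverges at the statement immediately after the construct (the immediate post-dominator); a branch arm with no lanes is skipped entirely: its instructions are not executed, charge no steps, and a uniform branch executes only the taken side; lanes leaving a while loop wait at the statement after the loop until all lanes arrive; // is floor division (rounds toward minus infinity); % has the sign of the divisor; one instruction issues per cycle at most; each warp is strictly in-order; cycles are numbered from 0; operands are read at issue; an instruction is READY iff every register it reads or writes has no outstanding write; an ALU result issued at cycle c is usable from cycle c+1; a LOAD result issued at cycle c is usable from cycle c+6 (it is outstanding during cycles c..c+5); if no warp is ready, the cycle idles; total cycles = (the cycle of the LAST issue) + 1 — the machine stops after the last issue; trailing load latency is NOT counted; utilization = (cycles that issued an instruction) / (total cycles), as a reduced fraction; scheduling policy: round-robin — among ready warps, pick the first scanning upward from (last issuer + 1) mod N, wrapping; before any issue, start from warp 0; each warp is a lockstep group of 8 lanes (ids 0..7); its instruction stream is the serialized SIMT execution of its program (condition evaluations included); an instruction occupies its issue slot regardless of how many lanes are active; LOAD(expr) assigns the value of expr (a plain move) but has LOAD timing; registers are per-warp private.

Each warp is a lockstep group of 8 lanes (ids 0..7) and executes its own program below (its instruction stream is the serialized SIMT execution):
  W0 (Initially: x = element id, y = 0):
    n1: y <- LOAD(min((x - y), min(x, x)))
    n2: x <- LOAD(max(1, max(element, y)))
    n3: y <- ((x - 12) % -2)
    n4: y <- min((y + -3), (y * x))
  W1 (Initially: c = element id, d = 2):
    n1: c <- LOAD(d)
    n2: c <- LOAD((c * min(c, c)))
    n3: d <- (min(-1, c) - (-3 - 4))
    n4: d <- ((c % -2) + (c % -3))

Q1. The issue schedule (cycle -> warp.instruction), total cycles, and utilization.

cycle 0: W0.I0
cycle 1: W1.I0
cycle 2: idle
cycle 3: idle
cycle 4: idle
cycle 5: idle
cycle 6: W0.I1
cycle 7: W1.I1
cycle 8: idle
cycle 9: idle
cycle 10: idle
cycle 11: idle
cycle 12: W0.I2
cycle 13: W1.I2
cycle 14: W0.I3
cycle 15: W1.I3

Answer: 16 cycles, utilization 1/2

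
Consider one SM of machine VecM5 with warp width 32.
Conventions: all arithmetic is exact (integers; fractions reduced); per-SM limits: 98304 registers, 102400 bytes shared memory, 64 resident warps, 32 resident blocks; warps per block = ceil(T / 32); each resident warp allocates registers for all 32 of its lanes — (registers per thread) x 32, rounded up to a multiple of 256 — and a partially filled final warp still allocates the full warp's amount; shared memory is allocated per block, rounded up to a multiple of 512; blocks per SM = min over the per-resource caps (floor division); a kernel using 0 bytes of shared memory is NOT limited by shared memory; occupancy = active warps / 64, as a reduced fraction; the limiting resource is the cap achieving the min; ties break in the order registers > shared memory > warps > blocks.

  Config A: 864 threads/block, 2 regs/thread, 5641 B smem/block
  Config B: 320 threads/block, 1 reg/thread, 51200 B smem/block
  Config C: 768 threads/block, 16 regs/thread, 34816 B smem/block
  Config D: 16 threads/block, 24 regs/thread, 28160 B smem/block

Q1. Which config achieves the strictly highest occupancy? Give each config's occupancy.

occupancies: A 27/32, B 5/16, C 3/4, D 3/64

Answer: A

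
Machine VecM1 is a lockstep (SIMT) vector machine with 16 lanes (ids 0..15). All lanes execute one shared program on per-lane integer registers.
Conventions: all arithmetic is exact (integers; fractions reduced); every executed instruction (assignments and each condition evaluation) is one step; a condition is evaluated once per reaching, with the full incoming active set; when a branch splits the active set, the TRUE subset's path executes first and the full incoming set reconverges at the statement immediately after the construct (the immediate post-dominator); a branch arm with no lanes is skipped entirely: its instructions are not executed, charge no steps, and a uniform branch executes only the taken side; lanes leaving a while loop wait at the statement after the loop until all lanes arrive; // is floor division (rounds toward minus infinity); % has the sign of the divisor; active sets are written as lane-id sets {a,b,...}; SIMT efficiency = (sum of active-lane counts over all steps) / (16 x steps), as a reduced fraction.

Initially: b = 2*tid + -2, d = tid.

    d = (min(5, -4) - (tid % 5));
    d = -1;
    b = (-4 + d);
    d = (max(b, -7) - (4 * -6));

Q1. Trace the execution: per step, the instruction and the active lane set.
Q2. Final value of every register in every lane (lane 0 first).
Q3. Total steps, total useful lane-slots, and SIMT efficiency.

step 0: d <- (min(5, -4) - (tid % 5)) {0,1,2,3,4,5,6,7,8,9,10,11,12,13,14,15}
step 1: d <- -1                      {0,1,2,3,4,5,6,7,8,9,10,11,12,13,14,15}
step 2: b <- (-4 + d)                {0,1,2,3,4,5,6,7,8,9,10,11,12,13,14,15}
step 3: d <- (max(b, -7) - (4 * -6)) {0,1,2,3,4,5,6,7,8,9,10,11,12,13,14,15}

Answer: 4 steps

b: -5,-5,-5,-5,-5,-5,-5,-5,-5,-5,-5,-5,-5,-5,-5,-5
d: 19,19,19,19,19,19,19,19,19,19,19,19,19,19,19,19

steps = 4; useful = 64; efficiency = 64/64 = 1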